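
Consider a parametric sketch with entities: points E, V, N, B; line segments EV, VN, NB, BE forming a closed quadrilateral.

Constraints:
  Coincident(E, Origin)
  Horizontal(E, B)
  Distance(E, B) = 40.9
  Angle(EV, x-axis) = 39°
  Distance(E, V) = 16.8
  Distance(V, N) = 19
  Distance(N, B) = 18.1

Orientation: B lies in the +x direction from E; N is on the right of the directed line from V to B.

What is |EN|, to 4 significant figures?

24.15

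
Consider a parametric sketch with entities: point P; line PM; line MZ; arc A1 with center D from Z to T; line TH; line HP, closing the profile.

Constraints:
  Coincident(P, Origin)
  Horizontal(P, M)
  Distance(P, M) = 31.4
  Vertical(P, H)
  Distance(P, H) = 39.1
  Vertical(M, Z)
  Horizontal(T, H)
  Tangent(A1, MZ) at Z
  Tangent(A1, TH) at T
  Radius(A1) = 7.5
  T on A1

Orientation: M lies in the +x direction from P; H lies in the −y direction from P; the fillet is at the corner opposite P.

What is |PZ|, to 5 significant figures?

44.548

The virtual corner opposite P is at (31.400, -39.100). Tangency of A1 to MZ means the radius DZ is perpendicular to MZ and tangency of A1 to TH means the radius DT is perpendicular to TH, with radius 7.5, so the center D sits 7.5 in from both sides at D = (23.900, -31.600). That places the tangent points at Z = (31.400, -31.600) on MZ and T = (23.900, -39.100) on TH. Then |PZ| = |Z − P| = 44.548.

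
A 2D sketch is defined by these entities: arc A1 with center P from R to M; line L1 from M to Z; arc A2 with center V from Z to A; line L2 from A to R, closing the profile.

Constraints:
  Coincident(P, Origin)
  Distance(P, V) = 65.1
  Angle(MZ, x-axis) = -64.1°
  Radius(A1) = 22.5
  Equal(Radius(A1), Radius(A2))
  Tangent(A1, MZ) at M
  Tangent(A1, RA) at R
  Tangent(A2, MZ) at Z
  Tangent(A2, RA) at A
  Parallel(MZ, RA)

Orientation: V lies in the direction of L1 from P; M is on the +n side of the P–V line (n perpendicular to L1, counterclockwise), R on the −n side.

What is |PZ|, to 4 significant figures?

68.88

The slot axis is L1's direction at -64.1°, so u = (cos -64.1°, sin -64.1°) = (0.4368, -0.8996) and n = (−sin -64.1°, cos -64.1°) = (0.8996, 0.4368). P is at the origin and V lies 65.1 along u from P, so V = 65.1·u = (28.44, -58.56). Tangency of A1 to both parallel lines with radius 22.5 puts M and R at P ± 22.5·n: M = (20.24, 9.828), R = (-20.24, -9.828). Equal radii place Z and A the same way about V: Z = V + 22.5·n = (48.68, -48.73), A = V − 22.5·n = (8.196, -68.39). Then |PZ| = |Z − P| = 68.88.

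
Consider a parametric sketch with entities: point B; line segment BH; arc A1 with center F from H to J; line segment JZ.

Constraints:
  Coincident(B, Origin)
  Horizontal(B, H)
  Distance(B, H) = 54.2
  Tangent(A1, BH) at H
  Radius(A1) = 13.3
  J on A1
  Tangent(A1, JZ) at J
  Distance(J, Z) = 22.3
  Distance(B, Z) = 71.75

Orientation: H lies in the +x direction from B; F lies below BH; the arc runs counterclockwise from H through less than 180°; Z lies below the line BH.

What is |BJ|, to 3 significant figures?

50.2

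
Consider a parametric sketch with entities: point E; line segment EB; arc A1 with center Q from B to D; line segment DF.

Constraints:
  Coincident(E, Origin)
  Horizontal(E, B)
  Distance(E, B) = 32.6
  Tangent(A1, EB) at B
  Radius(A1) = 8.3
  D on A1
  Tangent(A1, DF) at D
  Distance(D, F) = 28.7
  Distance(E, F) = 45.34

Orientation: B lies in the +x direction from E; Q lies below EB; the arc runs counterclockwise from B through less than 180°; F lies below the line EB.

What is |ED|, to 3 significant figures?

25.8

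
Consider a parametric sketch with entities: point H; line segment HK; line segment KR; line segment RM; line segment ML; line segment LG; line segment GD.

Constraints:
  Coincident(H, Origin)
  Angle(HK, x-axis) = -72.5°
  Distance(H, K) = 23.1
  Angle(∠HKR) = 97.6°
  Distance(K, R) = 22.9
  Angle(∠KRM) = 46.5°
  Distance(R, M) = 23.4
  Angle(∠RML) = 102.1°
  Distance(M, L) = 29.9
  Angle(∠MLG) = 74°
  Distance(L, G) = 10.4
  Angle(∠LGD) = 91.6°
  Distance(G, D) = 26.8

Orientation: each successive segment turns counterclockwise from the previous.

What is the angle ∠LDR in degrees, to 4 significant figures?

113.6°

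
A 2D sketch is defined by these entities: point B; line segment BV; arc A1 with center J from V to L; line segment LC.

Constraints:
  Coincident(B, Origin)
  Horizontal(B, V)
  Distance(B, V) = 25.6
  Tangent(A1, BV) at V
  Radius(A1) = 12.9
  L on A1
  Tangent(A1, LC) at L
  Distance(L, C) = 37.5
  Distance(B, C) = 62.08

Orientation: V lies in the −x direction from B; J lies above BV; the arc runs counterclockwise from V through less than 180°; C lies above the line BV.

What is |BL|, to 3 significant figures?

24.6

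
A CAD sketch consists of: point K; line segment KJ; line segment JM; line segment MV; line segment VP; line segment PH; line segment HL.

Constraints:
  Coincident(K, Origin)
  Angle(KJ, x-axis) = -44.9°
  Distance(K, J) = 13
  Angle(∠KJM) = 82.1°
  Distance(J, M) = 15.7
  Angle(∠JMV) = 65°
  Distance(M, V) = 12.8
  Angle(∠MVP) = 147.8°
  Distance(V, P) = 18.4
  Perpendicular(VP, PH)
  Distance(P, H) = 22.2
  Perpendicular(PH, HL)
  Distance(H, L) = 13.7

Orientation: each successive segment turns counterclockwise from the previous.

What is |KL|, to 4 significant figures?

18.93

K is at the origin; KJ runs at -44.9° with length 13.0, so J = (9.208, -9.176). ∠KJM = 82.1° gives JM at 53.00° from the x-axis; with |JM| = 15.7, M = (18.66, 3.362). ∠JMV = 65.0° gives MV at 168.0° from the x-axis; with |MV| = 12.8, V = (6.137, 6.024). ∠MVP = 147.8° gives VP at -159.8° from the x-axis; with |VP| = 18.4, P = (-11.13, -0.3300). The perpendicularity gives PH at right angles to VP, so PH runs at -69.80°; with |PH| = 22.2, H = (-3.466, -21.16). The perpendicularity gives HL at right angles to PH, so HL runs at 20.20°; with |HL| = 13.7, L = (9.391, -16.43). Then |KL| = |L − K| = 18.93.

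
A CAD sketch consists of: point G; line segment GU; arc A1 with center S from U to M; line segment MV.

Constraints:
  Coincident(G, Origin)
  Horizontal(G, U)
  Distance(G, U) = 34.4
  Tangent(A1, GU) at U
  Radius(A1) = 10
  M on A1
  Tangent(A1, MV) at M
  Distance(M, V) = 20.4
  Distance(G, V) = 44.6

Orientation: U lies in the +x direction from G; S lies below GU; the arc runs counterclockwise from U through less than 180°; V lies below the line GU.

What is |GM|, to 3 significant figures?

27.9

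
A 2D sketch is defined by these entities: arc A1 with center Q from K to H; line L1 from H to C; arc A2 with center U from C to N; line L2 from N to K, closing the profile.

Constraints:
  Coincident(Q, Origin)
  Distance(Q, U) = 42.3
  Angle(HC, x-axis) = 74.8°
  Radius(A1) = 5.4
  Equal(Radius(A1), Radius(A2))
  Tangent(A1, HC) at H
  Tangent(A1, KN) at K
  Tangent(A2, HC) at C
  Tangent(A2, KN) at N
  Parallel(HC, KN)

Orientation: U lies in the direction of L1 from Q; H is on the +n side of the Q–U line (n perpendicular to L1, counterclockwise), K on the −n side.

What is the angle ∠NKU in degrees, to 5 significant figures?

7.2750°

The slot axis is L1's direction at 74.8°, so u = (cos 74.8°, sin 74.8°) = (0.26219, 0.96502) and n = (−sin 74.8°, cos 74.8°) = (-0.96502, 0.26219). Q is at the origin and U lies 42.3 along u from Q, so U = 42.3·u = (11.091, 40.820). Tangency of A1 to both parallel lines with radius 5.4 puts H and K at Q ± 5.4·n: H = (-5.2111, 1.4158), K = (5.2111, -1.4158). Equal radii place C and N the same way about U: C = U + 5.4·n = (5.8795, 42.236), N = U − 5.4·n = (16.302, 39.404). Then cos ∠NKU = KN·KU / (|KN||KU|), giving 7.2750°.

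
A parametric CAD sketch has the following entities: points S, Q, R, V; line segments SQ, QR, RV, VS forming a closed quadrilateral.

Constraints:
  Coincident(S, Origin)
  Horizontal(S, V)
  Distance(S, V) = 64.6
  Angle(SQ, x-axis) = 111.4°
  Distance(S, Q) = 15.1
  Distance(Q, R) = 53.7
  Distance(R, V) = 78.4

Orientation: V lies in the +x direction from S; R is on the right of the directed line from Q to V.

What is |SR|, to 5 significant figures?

39.705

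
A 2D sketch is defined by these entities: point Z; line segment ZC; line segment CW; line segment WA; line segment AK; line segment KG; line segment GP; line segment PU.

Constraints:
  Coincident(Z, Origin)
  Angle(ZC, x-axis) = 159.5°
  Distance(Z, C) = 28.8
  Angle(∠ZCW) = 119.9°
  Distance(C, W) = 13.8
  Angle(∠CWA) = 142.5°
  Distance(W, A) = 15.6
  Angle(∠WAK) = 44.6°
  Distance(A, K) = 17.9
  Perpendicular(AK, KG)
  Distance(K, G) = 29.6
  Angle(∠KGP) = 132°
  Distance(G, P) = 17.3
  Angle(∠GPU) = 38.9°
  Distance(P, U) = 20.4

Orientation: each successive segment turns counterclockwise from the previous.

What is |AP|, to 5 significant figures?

41.484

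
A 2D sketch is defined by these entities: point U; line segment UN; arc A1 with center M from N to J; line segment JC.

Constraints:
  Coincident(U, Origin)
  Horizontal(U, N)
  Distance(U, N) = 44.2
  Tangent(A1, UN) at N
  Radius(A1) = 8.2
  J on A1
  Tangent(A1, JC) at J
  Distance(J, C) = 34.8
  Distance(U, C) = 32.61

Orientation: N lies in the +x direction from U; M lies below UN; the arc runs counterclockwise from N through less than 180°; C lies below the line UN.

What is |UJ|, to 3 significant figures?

38.1

U is at the origin; UN is horizontal with |UN| = 44.2 and N on the +x side, so N = (44.2, 0.00). A1 meets UN tangentially, so MN is at right angles to UN, so M = N + (0, -8.2) = (44.2, -8.20). Since MJ ⟂ JC (tangency), |MC| = √(8.2² + 34.8²) = 35.8 regardless of where J sits on A1. So C lies on both circle(U, 32.61) and circle(M, 35.8); the below-UN intersection is C = (15.1, -28.9). J is the foot of the tangent from C: J = (38.0, -2.79).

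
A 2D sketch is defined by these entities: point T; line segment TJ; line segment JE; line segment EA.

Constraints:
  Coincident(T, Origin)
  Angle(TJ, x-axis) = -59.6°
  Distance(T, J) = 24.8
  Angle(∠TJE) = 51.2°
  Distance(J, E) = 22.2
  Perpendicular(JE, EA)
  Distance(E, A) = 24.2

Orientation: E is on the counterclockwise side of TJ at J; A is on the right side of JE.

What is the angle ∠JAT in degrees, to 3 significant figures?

33.8°

∠TJE = 51.2°, so JE runs at -59.6° + (180° − 51.2°) = 69.2° from the x-axis; with |JE| = 22.2, E = J + 22.2·(cos 69.2°, sin 69.2°) = (20.4, -0.637). The perpendicularity gives EA at right angles to JE; with |EA| = 24.2 on the right of JE, A = E + 24.2·(0.935, -0.355) = (43.1, -9.23). Then cos ∠JAT = AJ·AT / (|AJ||AT|), giving 33.8°.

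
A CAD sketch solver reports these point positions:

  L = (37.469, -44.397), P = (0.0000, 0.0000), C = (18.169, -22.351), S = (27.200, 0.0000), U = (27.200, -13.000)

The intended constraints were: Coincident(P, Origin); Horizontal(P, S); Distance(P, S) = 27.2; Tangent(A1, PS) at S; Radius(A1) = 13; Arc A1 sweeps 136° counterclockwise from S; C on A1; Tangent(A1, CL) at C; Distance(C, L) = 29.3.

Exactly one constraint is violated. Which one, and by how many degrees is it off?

Tangent(A1, CL) at C — off by 4.80°.

P = (0.00, 0.00) ✓; P.y = 0.00, S.y = 0.00 ✓; |PS| = 27.20 ✓; ∠(US, SP) = 90.00° ✓; |US| = 13.00 ✓; bearing(U→C) − bearing(U→S) = 136.0° ✓; |UC| = 13.00 ✓; ∠(UC, CL) = 94.80° ✗; |CL| = 29.30 ✓.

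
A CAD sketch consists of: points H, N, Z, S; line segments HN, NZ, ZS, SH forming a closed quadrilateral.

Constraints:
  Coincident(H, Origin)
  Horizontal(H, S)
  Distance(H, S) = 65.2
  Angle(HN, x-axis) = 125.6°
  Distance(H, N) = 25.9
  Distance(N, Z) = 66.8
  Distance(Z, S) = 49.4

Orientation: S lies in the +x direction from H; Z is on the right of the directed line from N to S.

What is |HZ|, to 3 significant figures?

41.0

Checks: |NZ| = 66.80 ✓; |ZS| = 49.40 ✓.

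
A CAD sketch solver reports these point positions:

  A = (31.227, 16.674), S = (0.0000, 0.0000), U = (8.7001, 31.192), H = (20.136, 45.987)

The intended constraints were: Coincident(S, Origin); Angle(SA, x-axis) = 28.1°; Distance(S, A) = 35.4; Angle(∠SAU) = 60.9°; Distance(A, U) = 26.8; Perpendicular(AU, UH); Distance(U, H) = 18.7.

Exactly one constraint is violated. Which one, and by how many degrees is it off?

Perpendicular(AU, UH) — off by 4.90°.

S = (0.00, 0.00) ✓; SA at 28.10° ✓; |SA| = 35.40 ✓; ∠SAU = 60.90° ✓; |AU| = 26.80 ✓; ∠(AU, UH) = 94.90° ✗; |UH| = 18.70 ✓.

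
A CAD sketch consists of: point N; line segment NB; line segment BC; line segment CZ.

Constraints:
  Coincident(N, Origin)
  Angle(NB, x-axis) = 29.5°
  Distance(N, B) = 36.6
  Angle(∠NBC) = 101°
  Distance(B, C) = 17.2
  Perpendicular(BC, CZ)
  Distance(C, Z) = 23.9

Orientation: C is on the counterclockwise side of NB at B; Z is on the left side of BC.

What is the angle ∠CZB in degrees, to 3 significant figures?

35.7°

N is at the origin; NB runs at 29.5° with length 36.6, so B = 36.6·(cos 29.5°, sin 29.5°) = (31.9, 18.0). ∠NBC = 101.0°, so BC runs at 29.5° + (180° − 101.0°) = 108° from the x-axis; with |BC| = 17.2, C = B + 17.2·(cos 108°, sin 108°) = (26.4, 34.3). BC is perpendicular to CZ; with |CZ| = 23.9 on the left of BC, Z = C + 23.9·(-0.948, -0.317) = (3.73, 26.8). Then cos ∠CZB = ZC·ZB / (|ZC||ZB|), giving 35.7°.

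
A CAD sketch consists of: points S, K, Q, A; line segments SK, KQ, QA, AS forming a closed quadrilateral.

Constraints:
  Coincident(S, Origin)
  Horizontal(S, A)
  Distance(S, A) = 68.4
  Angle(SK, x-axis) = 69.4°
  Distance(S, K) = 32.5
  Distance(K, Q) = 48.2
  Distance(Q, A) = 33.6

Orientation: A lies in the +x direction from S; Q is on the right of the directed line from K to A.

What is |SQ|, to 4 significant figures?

38.09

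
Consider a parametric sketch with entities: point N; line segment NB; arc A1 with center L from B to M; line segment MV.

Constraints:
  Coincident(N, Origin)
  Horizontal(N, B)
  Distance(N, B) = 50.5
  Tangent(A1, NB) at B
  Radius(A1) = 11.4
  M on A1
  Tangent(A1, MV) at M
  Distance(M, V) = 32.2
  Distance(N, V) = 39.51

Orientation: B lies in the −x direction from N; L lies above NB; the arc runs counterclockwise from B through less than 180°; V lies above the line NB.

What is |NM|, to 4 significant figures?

41.31

Checks: |LM| = 11.40 ✓; ∠(LM, MV) = 90.00° ✓; |MV| = 32.20 ✓; |NV| = 39.51 ✓.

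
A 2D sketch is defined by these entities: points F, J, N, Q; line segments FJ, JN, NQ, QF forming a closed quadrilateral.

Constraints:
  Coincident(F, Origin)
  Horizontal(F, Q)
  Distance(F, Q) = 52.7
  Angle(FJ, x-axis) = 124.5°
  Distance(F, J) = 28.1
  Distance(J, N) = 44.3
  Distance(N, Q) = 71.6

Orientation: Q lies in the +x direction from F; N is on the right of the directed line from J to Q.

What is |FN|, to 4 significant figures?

26.34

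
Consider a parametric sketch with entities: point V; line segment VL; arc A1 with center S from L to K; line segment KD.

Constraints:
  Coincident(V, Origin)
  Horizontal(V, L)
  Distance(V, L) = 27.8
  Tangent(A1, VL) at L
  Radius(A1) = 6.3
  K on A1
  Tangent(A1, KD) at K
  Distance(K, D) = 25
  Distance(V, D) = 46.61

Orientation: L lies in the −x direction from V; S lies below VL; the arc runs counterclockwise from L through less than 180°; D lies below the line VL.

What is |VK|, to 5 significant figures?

34.649

Checks: |VL| = 27.80 ✓; |SK| = 6.300 ✓; ∠(SK, KD) = 90.00° ✓; |KD| = 25.00 ✓; |VD| = 46.61 ✓.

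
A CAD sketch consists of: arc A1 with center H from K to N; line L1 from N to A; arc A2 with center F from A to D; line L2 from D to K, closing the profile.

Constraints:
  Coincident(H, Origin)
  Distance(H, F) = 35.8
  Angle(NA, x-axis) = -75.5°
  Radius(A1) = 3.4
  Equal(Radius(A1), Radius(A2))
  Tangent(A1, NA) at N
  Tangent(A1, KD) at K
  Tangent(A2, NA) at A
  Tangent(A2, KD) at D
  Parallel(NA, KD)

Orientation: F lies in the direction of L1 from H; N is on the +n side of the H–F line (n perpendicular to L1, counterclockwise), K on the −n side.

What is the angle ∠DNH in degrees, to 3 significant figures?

79.2°

Tangency of A1 to both parallel lines with radius 3.4 puts N and K at H ± 3.4·n: N = (3.29, 0.851), K = (-3.29, -0.851). Equal radii place A and D the same way about F: A = F + 3.4·n = (12.3, -33.8), D = F − 3.4·n = (5.67, -35.5). Then cos ∠DNH = ND·NH / (|ND||NH|), giving 79.2°.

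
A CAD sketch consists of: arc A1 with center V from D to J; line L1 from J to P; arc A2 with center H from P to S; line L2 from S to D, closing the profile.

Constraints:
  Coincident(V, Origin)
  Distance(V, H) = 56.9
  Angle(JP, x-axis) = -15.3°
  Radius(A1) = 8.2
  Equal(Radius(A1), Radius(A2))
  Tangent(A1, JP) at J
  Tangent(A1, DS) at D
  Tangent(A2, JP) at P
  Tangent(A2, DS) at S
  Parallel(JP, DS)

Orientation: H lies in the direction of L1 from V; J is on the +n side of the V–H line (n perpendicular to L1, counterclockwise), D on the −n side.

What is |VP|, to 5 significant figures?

57.488

The slot axis is L1's direction at -15.3°, so u = (cos -15.3°, sin -15.3°) = (0.96456, -0.26387) and n = (−sin -15.3°, cos -15.3°) = (0.26387, 0.96456). V is at the origin and H lies 56.9 along u from V, so H = 56.9·u = (54.883, -15.014). Tangency of A1 to both parallel lines with radius 8.2 puts J and D at V ± 8.2·n: J = (2.1638, 7.9094), D = (-2.1638, -7.9094). Equal radii place P and S the same way about H: P = H + 8.2·n = (57.047, -7.1050), S = H − 8.2·n = (52.720, -22.924). Then |VP| = |P − V| = 57.488.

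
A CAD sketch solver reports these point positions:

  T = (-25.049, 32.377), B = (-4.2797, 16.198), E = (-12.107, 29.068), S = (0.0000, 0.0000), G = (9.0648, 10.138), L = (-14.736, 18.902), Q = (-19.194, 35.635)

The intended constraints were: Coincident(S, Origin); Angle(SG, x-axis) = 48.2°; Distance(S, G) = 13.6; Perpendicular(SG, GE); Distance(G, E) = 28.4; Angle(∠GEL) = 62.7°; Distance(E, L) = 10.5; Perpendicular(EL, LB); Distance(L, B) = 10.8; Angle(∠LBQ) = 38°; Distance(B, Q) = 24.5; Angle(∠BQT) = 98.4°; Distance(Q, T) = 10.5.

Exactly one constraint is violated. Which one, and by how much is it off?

Distance(Q, T) = 10.5 — off by 3.80.

S = (0.00, 0.00) ✓; SG at 48.20° ✓; |SG| = 13.60 ✓; ∠(SG, GE) = 90.00° ✓; |GE| = 28.40 ✓; ∠GEL = 62.70° ✓; |EL| = 10.50 ✓; ∠(EL, LB) = 90.00° ✓; |LB| = 10.80 ✓; ∠LBQ = 38.00° ✓; |BQ| = 24.50 ✓; ∠BQT = 98.41° ✓; |QT| = 6.700 ✗.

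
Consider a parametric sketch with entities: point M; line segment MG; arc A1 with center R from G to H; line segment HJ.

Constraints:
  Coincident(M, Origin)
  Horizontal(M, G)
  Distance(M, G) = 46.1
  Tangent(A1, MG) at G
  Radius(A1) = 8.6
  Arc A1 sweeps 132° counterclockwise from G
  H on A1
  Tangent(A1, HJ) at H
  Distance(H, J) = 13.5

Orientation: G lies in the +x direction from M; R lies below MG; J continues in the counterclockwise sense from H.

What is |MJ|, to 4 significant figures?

54.50

M is at the origin; MG is horizontal with |MG| = 46.1 and G on the +x side, so G = (46.10, 0.000). A1 meets MG tangentially, so RG is at right angles to MG, so R = G + (0, -8.6) = (46.10, -8.600). On A1, G sits at bearing 90° from R; a 132° counterclockwise sweep puts H at bearing 222°, so H = R + 8.6·(cos 222°, sin 222°) = (39.71, -14.35). Tangency of A1 to HJ means the radius RH is perpendicular to HJ, so HJ runs along (−sin 222°, cos 222°); with |HJ| = 13.5, J = (48.74, -24.39). Then |MJ| = |J − M| = 54.50.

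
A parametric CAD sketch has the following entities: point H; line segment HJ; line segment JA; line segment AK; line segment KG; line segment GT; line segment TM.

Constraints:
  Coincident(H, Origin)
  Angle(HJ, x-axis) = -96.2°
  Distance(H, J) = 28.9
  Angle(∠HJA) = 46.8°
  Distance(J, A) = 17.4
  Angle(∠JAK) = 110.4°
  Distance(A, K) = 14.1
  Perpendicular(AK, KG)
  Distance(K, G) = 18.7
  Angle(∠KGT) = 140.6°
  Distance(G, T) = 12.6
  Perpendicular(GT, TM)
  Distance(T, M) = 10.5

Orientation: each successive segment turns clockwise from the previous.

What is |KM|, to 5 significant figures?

27.085

∠KGT = 140.6° gives GT at -68.400° from the x-axis; with |GT| = 12.6, T = (13.385, -23.969). GT is perpendicular to TM, so TM runs at -158.40°; with |TM| = 10.5, M = (3.6223, -27.834). Then |KM| = |M − K| = 27.085.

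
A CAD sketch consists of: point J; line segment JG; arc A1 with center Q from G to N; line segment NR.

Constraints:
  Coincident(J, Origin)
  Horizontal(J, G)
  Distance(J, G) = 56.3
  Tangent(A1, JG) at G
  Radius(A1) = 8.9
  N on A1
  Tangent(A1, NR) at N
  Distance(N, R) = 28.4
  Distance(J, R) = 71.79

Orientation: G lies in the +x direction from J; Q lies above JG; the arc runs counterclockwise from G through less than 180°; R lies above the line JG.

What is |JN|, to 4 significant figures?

65.90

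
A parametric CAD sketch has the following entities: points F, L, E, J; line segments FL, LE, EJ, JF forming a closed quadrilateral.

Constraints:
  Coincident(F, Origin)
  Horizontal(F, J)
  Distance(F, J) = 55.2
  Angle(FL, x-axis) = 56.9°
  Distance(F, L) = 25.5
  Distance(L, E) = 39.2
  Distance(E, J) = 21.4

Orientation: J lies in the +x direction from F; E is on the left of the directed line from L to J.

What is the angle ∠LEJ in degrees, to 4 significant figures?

95.65°

Checks: |LE| = 39.20 ✓; |EJ| = 21.40 ✓.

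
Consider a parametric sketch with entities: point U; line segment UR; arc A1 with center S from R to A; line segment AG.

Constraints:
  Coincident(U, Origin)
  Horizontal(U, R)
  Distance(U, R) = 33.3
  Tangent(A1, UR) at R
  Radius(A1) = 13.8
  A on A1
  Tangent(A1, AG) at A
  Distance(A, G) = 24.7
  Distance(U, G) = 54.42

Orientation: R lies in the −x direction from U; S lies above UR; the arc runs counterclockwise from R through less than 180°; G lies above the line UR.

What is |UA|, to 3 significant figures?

30.1

U is at the origin; UR is horizontal with |UR| = 33.3 and R on the −x side, so R = (-33.3, 0.00). Tangency of A1 to UR means the radius SR is perpendicular to UR, so S = R + (0, 13.8) = (-33.3, 13.8). Since SA ⟂ AG (tangency), |SG| = √(13.8² + 24.7²) = 28.3 regardless of where A sits on A1. So G lies on both circle(U, 54.42) and circle(S, 28.3); the above-UR intersection is G = (-34.5, 42.1). A is the foot of the tangent from G: A = (-21.6, 21.0).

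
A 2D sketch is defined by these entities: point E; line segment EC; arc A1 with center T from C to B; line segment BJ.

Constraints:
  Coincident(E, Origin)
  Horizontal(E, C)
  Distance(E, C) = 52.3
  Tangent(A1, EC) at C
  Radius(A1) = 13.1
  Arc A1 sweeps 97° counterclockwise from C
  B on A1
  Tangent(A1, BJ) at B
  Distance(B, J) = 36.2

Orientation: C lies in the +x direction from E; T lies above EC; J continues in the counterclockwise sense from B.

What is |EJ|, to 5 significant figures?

79.188

On A1, C sits at bearing -90° from T; a 97° counterclockwise sweep puts B at bearing 7°, so B = T + 13.1·(cos 7°, sin 7°) = (65.302, 14.696). The tangent condition forces TB to be normal to BJ, so BJ runs along (−sin 7°, cos 7°); with |BJ| = 36.2, J = (60.891, 50.627). Then |EJ| = |J − E| = 79.188.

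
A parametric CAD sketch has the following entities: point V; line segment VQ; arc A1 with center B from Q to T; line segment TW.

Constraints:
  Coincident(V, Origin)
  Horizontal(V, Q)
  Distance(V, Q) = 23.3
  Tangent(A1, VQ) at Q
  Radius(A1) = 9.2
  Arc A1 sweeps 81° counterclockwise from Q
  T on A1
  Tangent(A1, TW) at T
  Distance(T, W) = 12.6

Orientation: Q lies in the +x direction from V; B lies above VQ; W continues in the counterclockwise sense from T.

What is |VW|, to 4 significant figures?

39.86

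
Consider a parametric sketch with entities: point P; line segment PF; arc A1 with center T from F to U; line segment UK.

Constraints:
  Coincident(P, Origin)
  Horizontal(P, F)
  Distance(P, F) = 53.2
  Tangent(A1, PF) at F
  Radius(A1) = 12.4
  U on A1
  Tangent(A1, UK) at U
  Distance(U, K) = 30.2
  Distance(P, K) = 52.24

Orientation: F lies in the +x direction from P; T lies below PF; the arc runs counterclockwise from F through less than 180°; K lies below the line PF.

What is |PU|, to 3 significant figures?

42.2

Checks: |TU| = 12.40 ✓; ∠(TU, UK) = 90.00° ✓; |UK| = 30.20 ✓; |PK| = 52.24 ✓.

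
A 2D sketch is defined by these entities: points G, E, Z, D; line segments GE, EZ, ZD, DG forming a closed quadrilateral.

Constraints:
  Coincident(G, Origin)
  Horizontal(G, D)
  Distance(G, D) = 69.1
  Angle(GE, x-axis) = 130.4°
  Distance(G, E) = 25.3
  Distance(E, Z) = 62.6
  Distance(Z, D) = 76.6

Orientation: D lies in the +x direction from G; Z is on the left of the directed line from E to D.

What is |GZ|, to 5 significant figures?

69.694

G is at the origin; G and D share the same y with |GD| = 69.1 and D in +x, so D = (69.1, 0). GE runs at 130.4° with |GE| = 25.3, so E = (-16.397, 19.267). Z is determined by |EZ| = 62.6 and |ZD| = 76.6 together: it lies at the intersection of circle(E, 62.6) and circle(D, 76.6). With |ED| = 87.641, the foot of the radical line on ED is 32.703 from E and the perpendicular offset is √(62.6² − 32.703²) = 53.379. Taking the left-of-ED solution: Z = (27.240, 64.151).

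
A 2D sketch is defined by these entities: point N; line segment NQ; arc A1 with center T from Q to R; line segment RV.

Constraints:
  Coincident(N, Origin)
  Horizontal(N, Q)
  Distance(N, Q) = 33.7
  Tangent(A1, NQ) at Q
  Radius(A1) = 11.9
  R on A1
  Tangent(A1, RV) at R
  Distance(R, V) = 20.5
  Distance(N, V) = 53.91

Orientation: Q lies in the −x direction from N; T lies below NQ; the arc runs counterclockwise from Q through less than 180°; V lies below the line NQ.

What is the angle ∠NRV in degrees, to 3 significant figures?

96.7°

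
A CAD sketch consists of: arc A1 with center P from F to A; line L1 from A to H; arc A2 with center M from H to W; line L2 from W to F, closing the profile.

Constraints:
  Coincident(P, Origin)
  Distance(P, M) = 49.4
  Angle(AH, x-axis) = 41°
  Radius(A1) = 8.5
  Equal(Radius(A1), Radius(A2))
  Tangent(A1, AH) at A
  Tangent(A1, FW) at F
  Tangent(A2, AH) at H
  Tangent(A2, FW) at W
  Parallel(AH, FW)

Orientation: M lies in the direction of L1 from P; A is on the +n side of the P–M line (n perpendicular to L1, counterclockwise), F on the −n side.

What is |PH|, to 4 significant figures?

50.13

Tangency of A1 to both parallel lines with radius 8.5 puts A and F at P ± 8.5·n: A = (-5.577, 6.415), F = (5.577, -6.415). Equal radii place H and W the same way about M: H = M + 8.5·n = (31.71, 38.82), W = M − 8.5·n = (42.86, 25.99). Then |PH| = |H − P| = 50.13.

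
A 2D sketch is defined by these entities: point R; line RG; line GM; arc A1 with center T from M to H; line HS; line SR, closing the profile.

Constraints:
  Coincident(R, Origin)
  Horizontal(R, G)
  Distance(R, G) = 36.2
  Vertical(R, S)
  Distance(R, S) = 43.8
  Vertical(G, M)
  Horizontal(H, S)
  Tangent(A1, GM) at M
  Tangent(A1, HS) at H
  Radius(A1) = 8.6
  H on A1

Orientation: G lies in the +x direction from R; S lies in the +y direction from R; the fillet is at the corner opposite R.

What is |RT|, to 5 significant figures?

44.730

R is at the origin; R and G share the same y with |RG| = 36.2 and G on the +x side, so G = (36.200, 0.0000). RS is vertical with |RS| = 43.8 and S on the +y side, so S = (0.0000, 43.800). The virtual corner opposite R is at (36.200, 43.800). Since A1 is tangent to GM there, TM ⟂ GM and tangency of A1 to HS means the radius TH is perpendicular to HS, with radius 8.6, so the center T sits 8.6 in from both sides at T = (27.600, 35.200). Then |RT| = |T − R| = 44.730.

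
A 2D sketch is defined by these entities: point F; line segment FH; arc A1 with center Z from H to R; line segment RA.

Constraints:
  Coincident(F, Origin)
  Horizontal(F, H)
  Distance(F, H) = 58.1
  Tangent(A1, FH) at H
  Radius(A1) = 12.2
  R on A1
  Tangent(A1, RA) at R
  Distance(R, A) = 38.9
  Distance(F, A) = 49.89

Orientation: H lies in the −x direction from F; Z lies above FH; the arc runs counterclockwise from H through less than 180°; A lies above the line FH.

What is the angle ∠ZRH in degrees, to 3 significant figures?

59.2°

Checks: ∠(ZH, HF) = 90.00° ✓; |ZH| = 12.20 ✓; |ZR| = 12.20 ✓; ∠(ZR, RA) = 90.00° ✓; |RA| = 38.90 ✓; |FA| = 49.89 ✓.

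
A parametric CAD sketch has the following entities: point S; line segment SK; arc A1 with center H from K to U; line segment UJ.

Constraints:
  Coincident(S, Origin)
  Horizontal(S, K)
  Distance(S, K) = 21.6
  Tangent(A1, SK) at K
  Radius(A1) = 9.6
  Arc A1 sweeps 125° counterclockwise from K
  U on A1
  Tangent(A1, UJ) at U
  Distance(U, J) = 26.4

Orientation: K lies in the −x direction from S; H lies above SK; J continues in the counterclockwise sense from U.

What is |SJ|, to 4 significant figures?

46.72

S is at the origin; SK is horizontal with |SK| = 21.6 and K on the −x side, so K = (-21.60, 0.000). The tangent condition forces HK to be normal to SK, so H = K + (0, 9.6) = (-21.60, 9.600). On A1, K sits at bearing -90° from H; a 125° counterclockwise sweep puts U at bearing 35°, so U = H + 9.6·(cos 35°, sin 35°) = (-13.74, 15.11). Since A1 is tangent to UJ there, HU ⟂ UJ, so UJ runs along (−sin 35°, cos 35°); with |UJ| = 26.4, J = (-28.88, 36.73). Then |SJ| = |J − S| = 46.72.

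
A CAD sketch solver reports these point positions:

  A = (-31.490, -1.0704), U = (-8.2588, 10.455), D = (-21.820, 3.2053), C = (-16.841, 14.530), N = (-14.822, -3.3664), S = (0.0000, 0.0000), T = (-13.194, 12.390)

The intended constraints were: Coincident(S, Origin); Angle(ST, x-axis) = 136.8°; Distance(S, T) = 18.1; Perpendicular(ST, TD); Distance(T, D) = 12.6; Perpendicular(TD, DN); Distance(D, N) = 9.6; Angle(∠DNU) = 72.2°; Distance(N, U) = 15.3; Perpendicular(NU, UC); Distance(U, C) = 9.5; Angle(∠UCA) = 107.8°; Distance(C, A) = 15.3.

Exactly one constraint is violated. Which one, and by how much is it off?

Distance(C, A) = 15.3 — off by 6.10.

S = (0.00, 0.00) ✓; ST at 136.8° ✓; |ST| = 18.10 ✓; ∠(ST, TD) = 90.00° ✓; |TD| = 12.60 ✓; ∠(TD, DN) = 90.00° ✓; |DN| = 9.600 ✓; ∠DNU = 72.20° ✓; |NU| = 15.30 ✓; ∠(NU, UC) = 90.00° ✓; |UC| = 9.501 ✓; ∠UCA = 107.8° ✓; |CA| = 21.40 ✗.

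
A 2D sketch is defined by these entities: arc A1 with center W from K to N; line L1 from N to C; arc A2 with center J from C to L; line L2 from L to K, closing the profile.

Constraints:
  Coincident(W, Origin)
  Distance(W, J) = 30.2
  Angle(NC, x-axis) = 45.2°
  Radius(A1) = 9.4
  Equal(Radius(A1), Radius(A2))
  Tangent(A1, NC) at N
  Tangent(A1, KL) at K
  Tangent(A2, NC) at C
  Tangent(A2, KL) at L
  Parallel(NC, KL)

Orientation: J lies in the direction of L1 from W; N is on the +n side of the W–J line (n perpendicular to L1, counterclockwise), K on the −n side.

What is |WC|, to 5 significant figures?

31.629

The slot axis is L1's direction at 45.2°, so u = (cos 45.2°, sin 45.2°) = (0.70463, 0.70957) and n = (−sin 45.2°, cos 45.2°) = (-0.70957, 0.70463). W is at the origin and J lies 30.2 along u from W, so J = 30.2·u = (21.280, 21.429). Tangency of A1 to both parallel lines with radius 9.4 puts N and K at W ± 9.4·n: N = (-6.6700, 6.6236), K = (6.6700, -6.6236). Equal radii place C and L the same way about J: C = J + 9.4·n = (14.610, 28.053), L = J − 9.4·n = (27.950, 14.805). Then |WC| = |C − W| = 31.629.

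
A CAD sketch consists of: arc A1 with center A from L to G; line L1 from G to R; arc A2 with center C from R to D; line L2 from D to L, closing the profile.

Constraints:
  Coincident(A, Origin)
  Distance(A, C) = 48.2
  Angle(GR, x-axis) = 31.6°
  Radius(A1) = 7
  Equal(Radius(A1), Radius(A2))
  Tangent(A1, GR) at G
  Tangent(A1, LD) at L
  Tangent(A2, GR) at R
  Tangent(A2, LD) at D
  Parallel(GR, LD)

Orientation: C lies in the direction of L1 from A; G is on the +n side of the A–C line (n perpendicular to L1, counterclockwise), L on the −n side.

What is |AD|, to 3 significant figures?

48.7

Tangency of A1 to both parallel lines with radius 7.0 puts G and L at A ± 7.0·n: G = (-3.67, 5.96), L = (3.67, -5.96). Equal radii place R and D the same way about C: R = C + 7.0·n = (37.4, 31.2), D = C − 7.0·n = (44.7, 19.3). Then |AD| = |D − A| = 48.7.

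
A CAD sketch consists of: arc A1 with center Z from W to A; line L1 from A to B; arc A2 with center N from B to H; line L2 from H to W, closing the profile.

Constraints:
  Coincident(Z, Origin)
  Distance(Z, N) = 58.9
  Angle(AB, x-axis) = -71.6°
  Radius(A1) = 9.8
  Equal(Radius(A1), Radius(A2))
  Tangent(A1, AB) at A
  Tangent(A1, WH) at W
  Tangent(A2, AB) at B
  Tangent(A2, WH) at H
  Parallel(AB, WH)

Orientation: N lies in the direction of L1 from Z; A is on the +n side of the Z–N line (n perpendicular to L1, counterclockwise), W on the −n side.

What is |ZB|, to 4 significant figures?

59.71

The slot axis is L1's direction at -71.6°, so u = (cos -71.6°, sin -71.6°) = (0.3156, -0.9489) and n = (−sin -71.6°, cos -71.6°) = (0.9489, 0.3156). Z is at the origin and N lies 58.9 along u from Z, so N = 58.9·u = (18.59, -55.89). Tangency of A1 to both parallel lines with radius 9.8 puts A and W at Z ± 9.8·n: A = (9.299, 3.093), W = (-9.299, -3.093). Equal radii place B and H the same way about N: B = N + 9.8·n = (27.89, -52.80), H = N − 9.8·n = (9.293, -58.98). Then |ZB| = |B − Z| = 59.71.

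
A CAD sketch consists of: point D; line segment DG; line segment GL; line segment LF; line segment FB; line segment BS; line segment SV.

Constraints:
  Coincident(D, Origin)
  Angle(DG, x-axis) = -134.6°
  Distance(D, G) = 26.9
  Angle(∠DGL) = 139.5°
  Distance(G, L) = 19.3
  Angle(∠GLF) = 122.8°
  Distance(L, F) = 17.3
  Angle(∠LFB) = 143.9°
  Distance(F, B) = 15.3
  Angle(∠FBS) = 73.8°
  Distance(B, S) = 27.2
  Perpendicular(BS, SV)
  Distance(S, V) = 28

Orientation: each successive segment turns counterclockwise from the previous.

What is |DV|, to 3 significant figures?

39.4

∠FBS = 73.8° gives BS at 105° from the x-axis; with |BS| = 27.2, S = (1.64, -22.8). BS is perpendicular to SV, so SV runs at -165°; with |SV| = 28.0, V = (-25.4, -30.2). Then |DV| = |V − D| = 39.4.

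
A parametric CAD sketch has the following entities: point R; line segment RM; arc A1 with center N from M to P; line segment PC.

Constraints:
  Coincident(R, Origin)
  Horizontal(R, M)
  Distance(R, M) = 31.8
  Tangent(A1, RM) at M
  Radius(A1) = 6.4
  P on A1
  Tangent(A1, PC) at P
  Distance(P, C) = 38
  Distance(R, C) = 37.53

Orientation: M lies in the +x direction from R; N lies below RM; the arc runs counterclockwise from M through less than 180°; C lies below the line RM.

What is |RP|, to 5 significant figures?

26.395

R is at the origin; R and M share the same y with |RM| = 31.8 and M on the +x side, so M = (31.800, 0.0000). Since A1 is tangent to RM there, NM ⟂ RM, so N = M + (0, -6.4) = (31.800, -6.4000). Since NP ⟂ PC (tangency), |NC| = √(6.4² + 38.0²) = 38.535 regardless of where P sits on A1. So C lies on both circle(R, 37.53) and circle(N, 38.535); the below-RM intersection is C = (7.9605, -36.676). P is the foot of the tangent from C: P = (26.184, -3.3308).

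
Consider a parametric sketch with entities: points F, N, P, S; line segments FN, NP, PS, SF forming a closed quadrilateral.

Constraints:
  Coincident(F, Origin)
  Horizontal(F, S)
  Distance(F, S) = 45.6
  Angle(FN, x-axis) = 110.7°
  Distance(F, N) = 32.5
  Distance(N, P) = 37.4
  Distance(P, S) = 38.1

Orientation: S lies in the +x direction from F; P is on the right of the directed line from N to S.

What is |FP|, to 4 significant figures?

7.753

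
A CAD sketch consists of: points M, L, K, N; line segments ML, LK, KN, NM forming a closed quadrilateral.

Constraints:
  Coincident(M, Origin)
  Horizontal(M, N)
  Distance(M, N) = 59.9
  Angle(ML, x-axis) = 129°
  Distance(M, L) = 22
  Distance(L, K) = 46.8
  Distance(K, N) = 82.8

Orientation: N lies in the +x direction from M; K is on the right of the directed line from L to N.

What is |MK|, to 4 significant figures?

34.33

M is at the origin; MN is horizontal with |MN| = 59.9 and N in +x, so N = (59.9, 0). ML runs at 129.0° with |ML| = 22.0, so L = (-13.85, 17.10). K is determined by |LK| = 46.8 and |KN| = 82.8 together: it lies at the intersection of circle(L, 46.8) and circle(N, 82.8). With |LN| = 75.70, the foot of the radical line on LN is 7.035 from L and the perpendicular offset is √(46.8² − 7.035²) = 46.27. Taking the right-of-LN solution: K = (-17.44, -29.56).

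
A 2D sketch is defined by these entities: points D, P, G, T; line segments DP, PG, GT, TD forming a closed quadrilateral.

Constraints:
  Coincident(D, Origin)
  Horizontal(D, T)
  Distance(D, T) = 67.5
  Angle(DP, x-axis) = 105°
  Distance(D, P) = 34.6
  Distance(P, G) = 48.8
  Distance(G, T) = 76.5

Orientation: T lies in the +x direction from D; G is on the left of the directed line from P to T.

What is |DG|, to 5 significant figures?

71.127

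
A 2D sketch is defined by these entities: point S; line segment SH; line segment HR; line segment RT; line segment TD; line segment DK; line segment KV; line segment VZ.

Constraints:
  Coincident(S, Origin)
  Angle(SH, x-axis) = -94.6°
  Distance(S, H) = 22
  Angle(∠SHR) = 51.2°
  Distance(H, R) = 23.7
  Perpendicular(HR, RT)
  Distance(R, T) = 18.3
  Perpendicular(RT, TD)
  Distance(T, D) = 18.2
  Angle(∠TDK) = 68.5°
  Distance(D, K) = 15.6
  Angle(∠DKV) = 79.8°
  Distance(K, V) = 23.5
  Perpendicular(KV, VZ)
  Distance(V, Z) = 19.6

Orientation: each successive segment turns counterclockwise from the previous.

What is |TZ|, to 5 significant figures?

14.775

S is at the origin; SH runs at -94.6° with length 22.0, so H = (-1.7644, -21.929). ∠SHR = 51.2° gives HR at 34.200° from the x-axis; with |HR| = 23.7, R = (17.837, -8.6078). The perpendicularity gives RT at right angles to HR, so RT runs at 124.20°; with |RT| = 18.3, T = (7.5513, 6.5278). RT ⟂ TD, so TD runs at -145.80°; with |TD| = 18.2, D = (-7.5016, -3.7021). ∠TDK = 68.5° gives DK at -34.300° from the x-axis; with |DK| = 15.6, K = (5.3856, -12.493). ∠DKV = 79.8° gives KV at 65.900° from the x-axis; with |KV| = 23.5, V = (14.981, 8.9585). KV ⟂ VZ, so VZ runs at 155.90°; with |VZ| = 19.6, Z = (-2.9102, 16.962). Then |TZ| = |Z − T| = 14.775.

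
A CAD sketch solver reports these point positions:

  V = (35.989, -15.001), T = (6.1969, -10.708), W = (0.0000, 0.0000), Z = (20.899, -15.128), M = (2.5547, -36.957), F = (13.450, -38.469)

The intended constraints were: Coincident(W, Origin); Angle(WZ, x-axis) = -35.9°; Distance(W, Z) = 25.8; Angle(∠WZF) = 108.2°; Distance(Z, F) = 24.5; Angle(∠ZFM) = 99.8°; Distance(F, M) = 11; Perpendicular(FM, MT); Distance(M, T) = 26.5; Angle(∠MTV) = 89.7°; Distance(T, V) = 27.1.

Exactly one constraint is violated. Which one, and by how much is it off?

Distance(T, V) = 27.1 — off by 3.00.

W = (0.00, 0.00) ✓; WZ at -35.90° ✓; |WZ| = 25.80 ✓; ∠WZF = 108.2° ✓; |ZF| = 24.50 ✓; ∠ZFM = 99.80° ✓; |FM| = 11.00 ✓; ∠(FM, MT) = 90.00° ✓; |MT| = 26.50 ✓; ∠MTV = 89.70° ✓; |TV| = 30.10 ✗.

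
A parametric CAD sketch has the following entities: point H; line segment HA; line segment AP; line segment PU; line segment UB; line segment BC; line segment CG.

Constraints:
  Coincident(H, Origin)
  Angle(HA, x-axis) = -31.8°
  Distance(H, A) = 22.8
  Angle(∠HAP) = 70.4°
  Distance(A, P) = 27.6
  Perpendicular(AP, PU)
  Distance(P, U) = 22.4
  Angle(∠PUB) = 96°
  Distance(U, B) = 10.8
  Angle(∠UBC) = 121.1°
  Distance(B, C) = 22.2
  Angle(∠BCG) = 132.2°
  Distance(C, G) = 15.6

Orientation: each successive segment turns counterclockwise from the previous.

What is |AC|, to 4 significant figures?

6.777

∠PUB = 96.0° gives UB at -108.2° from the x-axis; with |UB| = 10.8, B = (-0.05722, 9.436). ∠UBC = 121.1° gives BC at -49.30° from the x-axis; with |BC| = 22.2, C = (14.42, -7.395). Then |AC| = |C − A| = 6.777.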